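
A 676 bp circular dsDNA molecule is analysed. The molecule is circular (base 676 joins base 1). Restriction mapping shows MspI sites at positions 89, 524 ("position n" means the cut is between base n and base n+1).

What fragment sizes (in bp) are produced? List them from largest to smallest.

Circular molecule, 2 cuts → 2 fragments:
  524 − 89 = 435 bp
  wrap: 676 − 524 + 89 = 241 bp
Sorted largest to smallest: 435, 241 bp.

435, 241 bp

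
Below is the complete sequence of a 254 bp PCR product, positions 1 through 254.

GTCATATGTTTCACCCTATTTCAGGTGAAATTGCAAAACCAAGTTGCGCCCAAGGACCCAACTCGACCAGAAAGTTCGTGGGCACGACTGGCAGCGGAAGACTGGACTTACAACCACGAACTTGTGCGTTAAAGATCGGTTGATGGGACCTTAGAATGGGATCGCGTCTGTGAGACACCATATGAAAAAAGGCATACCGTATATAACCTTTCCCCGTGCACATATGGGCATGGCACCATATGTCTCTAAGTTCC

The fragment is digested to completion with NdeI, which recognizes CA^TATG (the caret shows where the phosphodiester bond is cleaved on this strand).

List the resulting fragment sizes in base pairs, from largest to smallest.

176, 42, 16, 16, 4 bp

NdeI sites (CATATG) start at positions 3, 179, 221, 237.
NdeI cuts after base 2 of each site, so after positions 4, 180, 222, 238.
Linear molecule, 4 cuts → 5 fragments:
  1–4 → 4 bp
  5–180 → 176 bp
  181–222 → 42 bp
  223–238 → 16 bp
  239–254 → 16 bp
Sorted largest to smallest: 176, 42, 16, 16, 4 bp.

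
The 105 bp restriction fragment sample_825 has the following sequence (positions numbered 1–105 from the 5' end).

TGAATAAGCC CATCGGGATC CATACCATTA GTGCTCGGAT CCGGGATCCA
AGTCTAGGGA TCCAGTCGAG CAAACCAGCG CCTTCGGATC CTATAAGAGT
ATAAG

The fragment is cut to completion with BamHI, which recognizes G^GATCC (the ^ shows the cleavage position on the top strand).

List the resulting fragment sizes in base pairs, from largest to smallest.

28, 21, 19, 16, 14, 7 bp

BamHI sites (GGATCC) start at positions 16, 37, 44, 58, 86.
BamHI cuts after the first base of each site, so after positions 16, 37, 44, 58, 86.
Linear molecule, 5 cuts → 6 fragments:
  1–16 → 16 bp
  17–37 → 21 bp
  38–44 → 7 bp
  45–58 → 14 bp
  59–86 → 28 bp
  87–105 → 19 bp
Sorted largest to smallest: 28, 21, 19, 16, 14, 7 bp.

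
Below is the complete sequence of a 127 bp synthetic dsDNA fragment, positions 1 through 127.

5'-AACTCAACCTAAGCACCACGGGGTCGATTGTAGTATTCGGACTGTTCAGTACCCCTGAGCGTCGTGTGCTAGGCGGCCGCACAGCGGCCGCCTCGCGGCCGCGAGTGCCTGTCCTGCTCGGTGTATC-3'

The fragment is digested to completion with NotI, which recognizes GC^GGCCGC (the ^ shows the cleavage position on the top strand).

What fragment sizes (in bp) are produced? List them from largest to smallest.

74, 31, 11, 11 bp

NotI sites (GCGGCCGC) start at positions 73, 84, 95.
NotI cuts after base 2 of each site, so after positions 74, 85, 96.
Linear molecule, 3 cuts → 4 fragments:
  1–74 → 74 bp
  75–85 → 11 bp
  86–96 → 11 bp
  97–127 → 31 bp
Sorted largest to smallest: 74, 31, 11, 11 bp.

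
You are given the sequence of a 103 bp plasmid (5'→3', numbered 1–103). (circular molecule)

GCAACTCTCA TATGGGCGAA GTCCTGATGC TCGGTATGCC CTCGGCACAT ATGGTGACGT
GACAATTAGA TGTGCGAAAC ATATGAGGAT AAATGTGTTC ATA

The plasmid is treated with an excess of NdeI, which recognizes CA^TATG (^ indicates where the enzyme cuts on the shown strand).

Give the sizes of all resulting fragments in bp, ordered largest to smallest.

39, 32, 32 bp

NdeI sites (CATATG) start at positions 9, 48, 80.
NdeI cuts after base 2 of each site, so after positions 10, 49, 81.
Circular molecule, 3 cuts → 3 fragments:
  11–49 → 39 bp
  50–81 → 32 bp
  82–103 then 1–10 → 22 + 10 = 32 bp
Sorted largest to smallest: 39, 32, 32 bp.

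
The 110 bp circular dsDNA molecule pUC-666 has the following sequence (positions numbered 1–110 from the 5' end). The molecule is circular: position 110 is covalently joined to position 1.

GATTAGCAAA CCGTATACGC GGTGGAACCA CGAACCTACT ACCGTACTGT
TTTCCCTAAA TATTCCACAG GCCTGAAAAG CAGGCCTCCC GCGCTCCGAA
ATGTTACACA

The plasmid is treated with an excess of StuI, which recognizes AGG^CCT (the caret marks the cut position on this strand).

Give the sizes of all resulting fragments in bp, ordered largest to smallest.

97, 13 bp

StuI sites (AGGCCT) start at positions 69, 82.
StuI cuts after base 3 of each site, so after positions 71, 84.
Circular molecule, 2 cuts → 2 fragments:
  72–84 → 13 bp
  85–110 then 1–71 → 26 + 71 = 97 bp
Sorted largest to smallest: 97, 13 bp.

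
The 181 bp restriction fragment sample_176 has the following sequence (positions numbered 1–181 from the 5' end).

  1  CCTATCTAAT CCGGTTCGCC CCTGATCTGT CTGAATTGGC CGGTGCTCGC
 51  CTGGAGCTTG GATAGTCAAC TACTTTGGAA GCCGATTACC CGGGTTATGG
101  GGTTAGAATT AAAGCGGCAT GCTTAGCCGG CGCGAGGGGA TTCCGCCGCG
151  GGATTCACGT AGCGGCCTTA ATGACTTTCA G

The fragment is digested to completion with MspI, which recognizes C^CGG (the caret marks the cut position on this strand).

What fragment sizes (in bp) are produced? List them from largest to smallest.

54, 50, 37, 29, 11 bp

MspI sites (CCGG) start at positions 11, 40, 90, 127.
MspI cuts after the first base of each site, so after positions 11, 40, 90, 127.
Linear molecule, 4 cuts → 5 fragments:
  1–11 → 11 bp
  12–40 → 29 bp
  41–90 → 50 bp
  91–127 → 37 bp
  128–181 → 54 bp
Sorted largest to smallest: 54, 50, 37, 29, 11 bp.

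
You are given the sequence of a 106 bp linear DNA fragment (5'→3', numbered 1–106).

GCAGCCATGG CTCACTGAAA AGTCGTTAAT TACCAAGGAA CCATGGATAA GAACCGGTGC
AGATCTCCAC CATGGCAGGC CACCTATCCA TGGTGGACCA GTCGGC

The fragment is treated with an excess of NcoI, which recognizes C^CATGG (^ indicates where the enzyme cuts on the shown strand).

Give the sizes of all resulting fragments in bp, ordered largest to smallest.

NcoI sites (CCATGG) start at positions 5, 41, 70, 88.
NcoI cuts after the first base of each site, so after positions 5, 41, 70, 88.
Linear molecule, 4 cuts → 5 fragments:
  1–5 → 5 bp
  6–41 → 36 bp
  42–70 → 29 bp
  71–88 → 18 bp
  89–106 → 18 bp
Sorted largest to smallest: 36, 29, 18, 18, 5 bp.

36, 29, 18, 18, 5 bp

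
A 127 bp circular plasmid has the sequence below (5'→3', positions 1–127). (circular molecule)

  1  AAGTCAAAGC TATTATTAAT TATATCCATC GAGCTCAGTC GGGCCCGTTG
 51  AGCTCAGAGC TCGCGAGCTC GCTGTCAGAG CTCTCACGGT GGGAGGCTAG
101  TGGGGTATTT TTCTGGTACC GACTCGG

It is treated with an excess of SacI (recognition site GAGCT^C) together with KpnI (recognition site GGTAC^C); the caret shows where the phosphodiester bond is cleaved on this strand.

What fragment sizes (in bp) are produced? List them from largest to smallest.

SacI sites (GAGCTC) start at positions 31, 50, 57, 65, 78.
SacI cuts after base 5 of each site (before the last base), so after positions 35, 54, 61, 69, 82.
The KpnI site (GGTACC) starts at position 115.
KpnI cuts after base 5 of each site (before the last base), so after position 119.
Combined cut positions: 35, 54, 61, 69, 82, 119.
Circular molecule, 6 cuts → 6 fragments:
  36–54 → 19 bp
  55–61 → 7 bp
  62–69 → 8 bp
  70–82 → 13 bp
  83–119 → 37 bp
  120–127 then 1–35 → 8 + 35 = 43 bp
Sorted largest to smallest: 43, 37, 19, 13, 8, 7 bp.

43, 37, 19, 13, 8, 7 bp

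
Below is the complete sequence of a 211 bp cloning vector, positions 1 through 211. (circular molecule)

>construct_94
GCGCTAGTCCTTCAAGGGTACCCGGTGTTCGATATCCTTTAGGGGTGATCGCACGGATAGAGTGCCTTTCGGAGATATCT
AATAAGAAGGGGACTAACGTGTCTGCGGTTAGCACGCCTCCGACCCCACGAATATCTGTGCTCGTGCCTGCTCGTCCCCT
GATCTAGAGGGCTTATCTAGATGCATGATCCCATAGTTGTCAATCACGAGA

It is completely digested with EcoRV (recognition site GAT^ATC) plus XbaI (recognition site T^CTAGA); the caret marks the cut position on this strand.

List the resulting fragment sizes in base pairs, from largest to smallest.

87, 68, 43, 13 bp

EcoRV sites (GATATC) start at positions 31, 74.
EcoRV cuts after base 3 of each site, so after positions 33, 76.
XbaI sites (TCTAGA) start at positions 163, 176.
XbaI cuts after the first base of each site, so after positions 163, 176.
Combined cut positions: 33, 76, 163, 176.
Circular molecule, 4 cuts → 4 fragments:
  34–76 → 43 bp
  77–163 → 87 bp
  164–176 → 13 bp
  177–211 then 1–33 → 35 + 33 = 68 bp
Sorted largest to smallest: 87, 68, 43, 13 bp.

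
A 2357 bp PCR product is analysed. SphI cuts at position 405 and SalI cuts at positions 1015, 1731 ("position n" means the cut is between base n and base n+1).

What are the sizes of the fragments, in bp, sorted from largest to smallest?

716, 626, 610, 405 bp

Combined cut positions (sorted): 405, 1015, 1731.
Linear molecule, 3 cuts → 4 fragments:
  405 − 0 = 405 bp
  1015 − 405 = 610 bp
  1731 − 1015 = 716 bp
  2357 − 1731 = 626 bp
Sorted largest to smallest: 716, 626, 610, 405 bp.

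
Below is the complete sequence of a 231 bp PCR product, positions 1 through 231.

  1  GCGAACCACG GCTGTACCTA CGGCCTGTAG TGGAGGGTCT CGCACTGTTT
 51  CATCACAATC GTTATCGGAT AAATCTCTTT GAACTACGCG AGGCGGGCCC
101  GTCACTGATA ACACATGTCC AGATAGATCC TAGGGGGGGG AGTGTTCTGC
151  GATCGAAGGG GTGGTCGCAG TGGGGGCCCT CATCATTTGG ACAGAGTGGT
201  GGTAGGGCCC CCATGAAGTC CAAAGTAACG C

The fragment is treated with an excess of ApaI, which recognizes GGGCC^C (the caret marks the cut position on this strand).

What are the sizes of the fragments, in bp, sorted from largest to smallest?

ApaI sites (GGGCCC) start at positions 95, 174, 205.
ApaI cuts after base 5 of each site (before the last base), so after positions 99, 178, 209.
Linear molecule, 3 cuts → 4 fragments:
  1–99 → 99 bp
  100–178 → 79 bp
  179–209 → 31 bp
  210–231 → 22 bp
Sorted largest to smallest: 99, 79, 31, 22 bp.

99, 79, 31, 22 bp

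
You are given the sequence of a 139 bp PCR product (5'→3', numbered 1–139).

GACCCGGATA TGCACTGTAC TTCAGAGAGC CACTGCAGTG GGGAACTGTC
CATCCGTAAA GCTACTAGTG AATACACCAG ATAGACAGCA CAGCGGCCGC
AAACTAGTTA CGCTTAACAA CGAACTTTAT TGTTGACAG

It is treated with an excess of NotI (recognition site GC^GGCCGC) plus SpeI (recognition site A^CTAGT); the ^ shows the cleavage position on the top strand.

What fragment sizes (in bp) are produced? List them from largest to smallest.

64, 36, 30, 9 bp

The NotI site (GCGGCCGC) starts at position 93.
NotI cuts after base 2 of each site, so after position 94.
SpeI sites (ACTAGT) start at positions 64, 103.
SpeI cuts after the first base of each site, so after positions 64, 103.
Combined cut positions: 64, 94, 103.
Linear molecule, 3 cuts → 4 fragments:
  1–64 → 64 bp
  65–94 → 30 bp
  95–103 → 9 bp
  104–139 → 36 bp
Sorted largest to smallest: 64, 36, 30, 9 bp.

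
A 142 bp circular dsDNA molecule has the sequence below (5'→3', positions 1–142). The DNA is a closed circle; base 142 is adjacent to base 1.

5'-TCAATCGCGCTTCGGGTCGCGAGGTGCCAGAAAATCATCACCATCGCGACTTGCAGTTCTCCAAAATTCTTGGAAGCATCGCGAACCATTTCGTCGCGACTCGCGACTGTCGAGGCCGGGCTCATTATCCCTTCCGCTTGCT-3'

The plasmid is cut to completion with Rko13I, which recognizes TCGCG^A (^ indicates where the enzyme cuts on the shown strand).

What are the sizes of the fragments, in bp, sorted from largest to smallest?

Rko13I sites (TCGCGA) start at positions 17, 44, 79, 94, 101.
Rko13I cuts after base 5 of each site (before the last base), so after positions 21, 48, 83, 98, 105.
Circular molecule, 5 cuts → 5 fragments:
  22–48 → 27 bp
  49–83 → 35 bp
  84–98 → 15 bp
  99–105 → 7 bp
  106–142 then 1–21 → 37 + 21 = 58 bp
Sorted largest to smallest: 58, 35, 27, 15, 7 bp.

58, 35, 27, 15, 7 bp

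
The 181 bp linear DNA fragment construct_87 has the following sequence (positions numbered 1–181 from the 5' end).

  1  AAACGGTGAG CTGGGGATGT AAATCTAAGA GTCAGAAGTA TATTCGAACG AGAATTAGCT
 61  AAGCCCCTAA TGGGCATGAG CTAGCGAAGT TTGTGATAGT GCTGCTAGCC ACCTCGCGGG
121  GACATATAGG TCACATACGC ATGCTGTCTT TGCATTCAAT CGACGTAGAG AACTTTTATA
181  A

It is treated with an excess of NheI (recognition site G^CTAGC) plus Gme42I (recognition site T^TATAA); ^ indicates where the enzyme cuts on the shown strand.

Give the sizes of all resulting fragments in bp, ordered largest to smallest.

NheI sites (GCTAGC) start at positions 80, 104.
NheI cuts after the first base of each site, so after positions 80, 104.
The Gme42I site (TTATAA) starts at position 176.
Gme42I cuts after the first base of each site, so after position 176.
Combined cut positions: 80, 104, 176.
Linear molecule, 3 cuts → 4 fragments:
  1–80 → 80 bp
  81–104 → 24 bp
  105–176 → 72 bp
  177–181 → 5 bp
Sorted largest to smallest: 80, 72, 24, 5 bp.

80, 72, 24, 5 bp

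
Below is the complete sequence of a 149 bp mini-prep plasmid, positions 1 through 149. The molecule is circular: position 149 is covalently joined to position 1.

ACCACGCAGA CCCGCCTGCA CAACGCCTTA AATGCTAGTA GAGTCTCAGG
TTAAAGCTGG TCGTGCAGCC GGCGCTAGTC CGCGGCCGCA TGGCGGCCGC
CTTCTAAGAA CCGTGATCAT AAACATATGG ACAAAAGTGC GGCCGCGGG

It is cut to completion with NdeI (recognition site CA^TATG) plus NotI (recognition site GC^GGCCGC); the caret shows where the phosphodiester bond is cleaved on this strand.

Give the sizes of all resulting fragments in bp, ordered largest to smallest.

92, 31, 15, 11 bp

The NdeI site (CATATG) starts at position 124.
NdeI cuts after base 2 of each site, so after position 125.
NotI sites (GCGGCCGC) start at positions 82, 93, 139.
NotI cuts after base 2 of each site, so after positions 83, 94, 140.
Combined cut positions: 83, 94, 125, 140.
Circular molecule, 4 cuts → 4 fragments:
  84–94 → 11 bp
  95–125 → 31 bp
  126–140 → 15 bp
  141–149 then 1–83 → 9 + 83 = 92 bp
Sorted largest to smallest: 92, 31, 15, 11 bp.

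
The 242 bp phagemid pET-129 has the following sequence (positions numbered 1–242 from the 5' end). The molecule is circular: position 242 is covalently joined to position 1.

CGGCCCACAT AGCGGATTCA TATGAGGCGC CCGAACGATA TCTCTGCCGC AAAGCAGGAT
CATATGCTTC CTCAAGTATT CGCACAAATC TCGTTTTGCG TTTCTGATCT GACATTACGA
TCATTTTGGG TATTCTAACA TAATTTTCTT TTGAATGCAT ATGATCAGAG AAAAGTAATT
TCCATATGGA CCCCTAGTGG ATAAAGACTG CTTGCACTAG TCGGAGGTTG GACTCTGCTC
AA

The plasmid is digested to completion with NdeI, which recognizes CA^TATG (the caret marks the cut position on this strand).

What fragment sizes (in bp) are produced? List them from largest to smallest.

NdeI sites (CATATG) start at positions 19, 61, 158, 183.
NdeI cuts after base 2 of each site, so after positions 20, 62, 159, 184.
Circular molecule, 4 cuts → 4 fragments:
  21–62 → 42 bp
  63–159 → 97 bp
  160–184 → 25 bp
  185–242 then 1–20 → 58 + 20 = 78 bp
Sorted largest to smallest: 97, 78, 42, 25 bp.

97, 78, 42, 25 bp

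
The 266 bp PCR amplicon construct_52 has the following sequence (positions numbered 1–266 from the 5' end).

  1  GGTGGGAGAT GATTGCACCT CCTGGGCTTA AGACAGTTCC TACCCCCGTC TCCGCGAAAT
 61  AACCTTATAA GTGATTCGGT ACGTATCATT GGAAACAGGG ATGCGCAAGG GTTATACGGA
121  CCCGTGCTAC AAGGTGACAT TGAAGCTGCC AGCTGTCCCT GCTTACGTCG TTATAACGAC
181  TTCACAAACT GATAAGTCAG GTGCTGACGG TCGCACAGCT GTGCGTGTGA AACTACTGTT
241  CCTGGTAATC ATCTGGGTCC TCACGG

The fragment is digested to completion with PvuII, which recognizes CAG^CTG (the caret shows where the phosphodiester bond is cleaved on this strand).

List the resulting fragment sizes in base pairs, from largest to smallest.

152, 66, 48 bp

PvuII sites (CAGCTG) start at positions 150, 216.
PvuII cuts after base 3 of each site, so after positions 152, 218.
Linear molecule, 2 cuts → 3 fragments:
  1–152 → 152 bp
  153–218 → 66 bp
  219–266 → 48 bp
Sorted largest to smallest: 152, 66, 48 bp.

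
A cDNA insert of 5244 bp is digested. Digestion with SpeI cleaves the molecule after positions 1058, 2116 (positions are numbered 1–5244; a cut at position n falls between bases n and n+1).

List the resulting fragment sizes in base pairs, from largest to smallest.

3128, 1058, 1058 bp

Linear molecule, 2 cuts → 3 fragments:
  1058 − 0 = 1058 bp
  2116 − 1058 = 1058 bp
  5244 − 2116 = 3128 bp
Sorted largest to smallest: 3128, 1058, 1058 bp.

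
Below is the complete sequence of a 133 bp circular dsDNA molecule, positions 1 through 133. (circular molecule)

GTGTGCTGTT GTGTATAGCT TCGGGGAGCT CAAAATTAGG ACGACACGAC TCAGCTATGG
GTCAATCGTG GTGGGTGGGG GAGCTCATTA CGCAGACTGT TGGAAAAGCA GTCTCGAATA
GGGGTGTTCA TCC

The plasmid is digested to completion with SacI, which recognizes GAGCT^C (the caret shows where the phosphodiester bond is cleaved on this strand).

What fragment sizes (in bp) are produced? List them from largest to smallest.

SacI sites (GAGCTC) start at positions 26, 81.
SacI cuts after base 5 of each site (before the last base), so after positions 30, 85.
Circular molecule, 2 cuts → 2 fragments:
  31–85 → 55 bp
  86–133 then 1–30 → 48 + 30 = 78 bp
Sorted largest to smallest: 78, 55 bp.

78, 55 bp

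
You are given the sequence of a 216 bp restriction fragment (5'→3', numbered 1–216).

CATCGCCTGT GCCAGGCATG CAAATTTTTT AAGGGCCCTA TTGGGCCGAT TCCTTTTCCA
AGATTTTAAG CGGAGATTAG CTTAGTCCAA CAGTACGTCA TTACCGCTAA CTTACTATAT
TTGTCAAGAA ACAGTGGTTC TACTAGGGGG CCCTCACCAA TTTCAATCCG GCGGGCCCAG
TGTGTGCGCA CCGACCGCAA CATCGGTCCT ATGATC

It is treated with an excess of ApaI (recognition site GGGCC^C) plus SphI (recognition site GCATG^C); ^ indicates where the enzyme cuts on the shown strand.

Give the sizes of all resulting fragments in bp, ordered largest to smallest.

115, 39, 25, 20, 17 bp

ApaI sites (GGGCCC) start at positions 33, 148, 173.
ApaI cuts after base 5 of each site (before the last base), so after positions 37, 152, 177.
The SphI site (GCATGC) starts at position 16.
SphI cuts after base 5 of each site (before the last base), so after position 20.
Combined cut positions: 20, 37, 152, 177.
Linear molecule, 4 cuts → 5 fragments:
  1–20 → 20 bp
  21–37 → 17 bp
  38–152 → 115 bp
  153–177 → 25 bp
  178–216 → 39 bp
Sorted largest to smallest: 115, 39, 25, 20, 17 bp.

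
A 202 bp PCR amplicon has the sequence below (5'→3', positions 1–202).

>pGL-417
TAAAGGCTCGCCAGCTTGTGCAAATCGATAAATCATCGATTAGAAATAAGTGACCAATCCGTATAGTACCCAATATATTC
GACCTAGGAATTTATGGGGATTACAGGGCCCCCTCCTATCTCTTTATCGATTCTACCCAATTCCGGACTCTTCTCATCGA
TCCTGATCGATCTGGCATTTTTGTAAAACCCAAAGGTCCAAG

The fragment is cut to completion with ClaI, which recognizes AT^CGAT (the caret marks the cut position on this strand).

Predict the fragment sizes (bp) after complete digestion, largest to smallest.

ClaI sites (ATCGAT) start at positions 24, 35, 126, 156, 166.
ClaI cuts after base 2 of each site, so after positions 25, 36, 127, 157, 167.
Linear molecule, 5 cuts → 6 fragments:
  1–25 → 25 bp
  26–36 → 11 bp
  37–127 → 91 bp
  128–157 → 30 bp
  158–167 → 10 bp
  168–202 → 35 bp
Sorted largest to smallest: 91, 35, 30, 25, 11, 10 bp.

91, 35, 30, 25, 11, 10 bp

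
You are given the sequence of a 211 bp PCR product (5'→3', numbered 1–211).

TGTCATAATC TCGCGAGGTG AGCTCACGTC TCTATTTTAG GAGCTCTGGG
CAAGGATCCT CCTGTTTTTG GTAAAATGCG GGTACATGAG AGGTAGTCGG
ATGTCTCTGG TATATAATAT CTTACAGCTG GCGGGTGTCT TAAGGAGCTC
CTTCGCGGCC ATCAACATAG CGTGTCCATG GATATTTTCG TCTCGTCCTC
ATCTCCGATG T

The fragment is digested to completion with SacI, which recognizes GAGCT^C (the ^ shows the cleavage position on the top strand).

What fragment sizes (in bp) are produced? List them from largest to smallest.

104, 62, 24, 21 bp

SacI sites (GAGCTC) start at positions 20, 41, 145.
SacI cuts after base 5 of each site (before the last base), so after positions 24, 45, 149.
Linear molecule, 3 cuts → 4 fragments:
  1–24 → 24 bp
  25–45 → 21 bp
  46–149 → 104 bp
  150–211 → 62 bp
Sorted largest to smallest: 104, 62, 24, 21 bp.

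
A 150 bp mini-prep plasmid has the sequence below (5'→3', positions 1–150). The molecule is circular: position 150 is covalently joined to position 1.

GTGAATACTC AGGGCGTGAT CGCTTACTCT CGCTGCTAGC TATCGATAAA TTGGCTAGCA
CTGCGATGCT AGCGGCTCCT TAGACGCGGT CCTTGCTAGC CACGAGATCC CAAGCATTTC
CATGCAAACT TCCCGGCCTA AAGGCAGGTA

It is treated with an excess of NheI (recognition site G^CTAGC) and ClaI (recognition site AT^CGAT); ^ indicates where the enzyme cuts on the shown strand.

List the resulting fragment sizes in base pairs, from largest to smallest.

90, 27, 14, 11, 8 bp

NheI sites (GCTAGC) start at positions 35, 54, 68, 95.
NheI cuts after the first base of each site, so after positions 35, 54, 68, 95.
The ClaI site (ATCGAT) starts at position 42.
ClaI cuts after base 2 of each site, so after position 43.
Combined cut positions: 35, 43, 54, 68, 95.
Circular molecule, 5 cuts → 5 fragments:
  36–43 → 8 bp
  44–54 → 11 bp
  55–68 → 14 bp
  69–95 → 27 bp
  96–150 then 1–35 → 55 + 35 = 90 bp
Sorted largest to smallest: 90, 27, 14, 11, 8 bp.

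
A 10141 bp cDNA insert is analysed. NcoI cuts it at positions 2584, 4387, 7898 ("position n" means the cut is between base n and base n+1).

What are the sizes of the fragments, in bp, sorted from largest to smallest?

3511, 2584, 2243, 1803 bp

Linear molecule, 3 cuts → 4 fragments:
  2584 − 0 = 2584 bp
  4387 − 2584 = 1803 bp
  7898 − 4387 = 3511 bp
  10141 − 7898 = 2243 bp
Sorted largest to smallest: 3511, 2584, 2243, 1803 bp.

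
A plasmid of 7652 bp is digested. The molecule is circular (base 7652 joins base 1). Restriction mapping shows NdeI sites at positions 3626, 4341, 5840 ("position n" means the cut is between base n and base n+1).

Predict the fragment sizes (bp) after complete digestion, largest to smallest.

5438, 1499, 715 bp

Circular molecule, 3 cuts → 3 fragments:
  4341 − 3626 = 715 bp
  5840 − 4341 = 1499 bp
  wrap: 7652 − 5840 + 3626 = 5438 bp
Sorted largest to smallest: 5438, 1499, 715 bp.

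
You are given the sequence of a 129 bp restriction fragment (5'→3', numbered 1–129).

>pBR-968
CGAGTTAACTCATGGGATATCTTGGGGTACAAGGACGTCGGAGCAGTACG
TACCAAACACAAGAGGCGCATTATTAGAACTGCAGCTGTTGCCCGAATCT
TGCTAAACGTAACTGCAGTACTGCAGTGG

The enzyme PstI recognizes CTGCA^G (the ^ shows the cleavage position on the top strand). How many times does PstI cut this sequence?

3

CTGCAG occurs starting at positions 80, 113, 121.
PstI cuts at 3 sites.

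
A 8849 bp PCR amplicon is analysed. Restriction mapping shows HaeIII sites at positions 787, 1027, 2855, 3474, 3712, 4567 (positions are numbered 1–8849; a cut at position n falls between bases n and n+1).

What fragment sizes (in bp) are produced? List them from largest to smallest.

4282, 1828, 855, 787, 619, 240, 238 bp

Linear molecule, 6 cuts → 7 fragments:
  787 − 0 = 787 bp
  1027 − 787 = 240 bp
  2855 − 1027 = 1828 bp
  3474 − 2855 = 619 bp
  3712 − 3474 = 238 bp
  4567 − 3712 = 855 bp
  8849 − 4567 = 4282 bp
Sorted largest to smallest: 4282, 1828, 855, 787, 619, 240, 238 bp.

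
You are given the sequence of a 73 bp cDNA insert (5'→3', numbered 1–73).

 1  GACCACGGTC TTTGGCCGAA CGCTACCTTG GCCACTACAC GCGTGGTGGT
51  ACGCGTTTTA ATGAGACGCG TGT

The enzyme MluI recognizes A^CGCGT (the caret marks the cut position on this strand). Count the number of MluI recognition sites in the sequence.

3

ACGCGT occurs starting at positions 39, 51, 66.
MluI cuts at 3 sites.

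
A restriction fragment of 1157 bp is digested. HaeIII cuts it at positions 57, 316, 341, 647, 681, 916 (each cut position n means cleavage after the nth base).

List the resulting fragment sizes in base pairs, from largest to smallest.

Linear molecule, 6 cuts → 7 fragments:
  57 − 0 = 57 bp
  316 − 57 = 259 bp
  341 − 316 = 25 bp
  647 − 341 = 306 bp
  681 − 647 = 34 bp
  916 − 681 = 235 bp
  1157 − 916 = 241 bp
Sorted largest to smallest: 306, 259, 241, 235, 57, 34, 25 bp.

306, 259, 241, 235, 57, 34, 25 bp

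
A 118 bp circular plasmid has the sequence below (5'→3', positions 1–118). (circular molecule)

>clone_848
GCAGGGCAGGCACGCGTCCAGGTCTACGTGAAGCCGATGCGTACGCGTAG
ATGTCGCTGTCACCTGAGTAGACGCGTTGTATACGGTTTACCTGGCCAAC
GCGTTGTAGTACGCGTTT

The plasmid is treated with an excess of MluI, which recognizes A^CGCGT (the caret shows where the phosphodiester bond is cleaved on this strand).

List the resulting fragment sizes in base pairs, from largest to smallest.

MluI sites (ACGCGT) start at positions 12, 43, 72, 99, 111.
MluI cuts after the first base of each site, so after positions 12, 43, 72, 99, 111.
Circular molecule, 5 cuts → 5 fragments:
  13–43 → 31 bp
  44–72 → 29 bp
  73–99 → 27 bp
  100–111 → 12 bp
  112–118 then 1–12 → 7 + 12 = 19 bp
Sorted largest to smallest: 31, 29, 27, 19, 12 bp.

31, 29, 27, 19, 12 bp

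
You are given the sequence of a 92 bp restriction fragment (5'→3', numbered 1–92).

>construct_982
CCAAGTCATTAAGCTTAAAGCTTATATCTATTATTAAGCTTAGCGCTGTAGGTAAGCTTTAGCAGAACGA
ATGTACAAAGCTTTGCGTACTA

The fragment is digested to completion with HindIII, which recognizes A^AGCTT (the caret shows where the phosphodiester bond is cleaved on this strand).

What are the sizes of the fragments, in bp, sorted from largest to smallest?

24, 18, 18, 14, 11, 7 bp

HindIII sites (AAGCTT) start at positions 11, 18, 36, 54, 78.
HindIII cuts after the first base of each site, so after positions 11, 18, 36, 54, 78.
Linear molecule, 5 cuts → 6 fragments:
  1–11 → 11 bp
  12–18 → 7 bp
  19–36 → 18 bp
  37–54 → 18 bp
  55–78 → 24 bp
  79–92 → 14 bp
Sorted largest to smallest: 24, 18, 18, 14, 11, 7 bp.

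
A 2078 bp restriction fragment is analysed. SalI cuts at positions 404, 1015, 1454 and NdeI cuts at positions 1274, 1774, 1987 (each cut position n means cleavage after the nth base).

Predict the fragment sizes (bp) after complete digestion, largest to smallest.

Combined cut positions (sorted): 404, 1015, 1274, 1454, 1774, 1987.
Linear molecule, 6 cuts → 7 fragments:
  404 − 0 = 404 bp
  1015 − 404 = 611 bp
  1274 − 1015 = 259 bp
  1454 − 1274 = 180 bp
  1774 − 1454 = 320 bp
  1987 − 1774 = 213 bp
  2078 − 1987 = 91 bp
Sorted largest to smallest: 611, 404, 320, 259, 213, 180, 91 bp.

611, 404, 320, 259, 213, 180, 91 bp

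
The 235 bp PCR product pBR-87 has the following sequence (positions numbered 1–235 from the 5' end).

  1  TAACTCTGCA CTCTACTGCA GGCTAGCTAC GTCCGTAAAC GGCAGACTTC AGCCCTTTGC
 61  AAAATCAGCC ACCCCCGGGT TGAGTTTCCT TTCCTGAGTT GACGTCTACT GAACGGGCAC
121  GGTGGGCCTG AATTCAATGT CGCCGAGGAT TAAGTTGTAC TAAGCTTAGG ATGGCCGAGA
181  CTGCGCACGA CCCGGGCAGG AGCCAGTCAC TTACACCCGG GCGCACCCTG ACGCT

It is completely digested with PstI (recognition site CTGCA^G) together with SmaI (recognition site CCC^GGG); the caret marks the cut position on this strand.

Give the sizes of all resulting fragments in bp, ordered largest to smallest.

117, 56, 25, 20, 17 bp

The PstI site (CTGCAG) starts at position 16.
PstI cuts after base 5 of each site (before the last base), so after position 20.
SmaI sites (CCCGGG) start at positions 74, 191, 216.
SmaI cuts after base 3 of each site, so after positions 76, 193, 218.
Combined cut positions: 20, 76, 193, 218.
Linear molecule, 4 cuts → 5 fragments:
  1–20 → 20 bp
  21–76 → 56 bp
  77–193 → 117 bp
  194–218 → 25 bp
  219–235 → 17 bp
Sorted largest to smallest: 117, 56, 25, 20, 17 bp.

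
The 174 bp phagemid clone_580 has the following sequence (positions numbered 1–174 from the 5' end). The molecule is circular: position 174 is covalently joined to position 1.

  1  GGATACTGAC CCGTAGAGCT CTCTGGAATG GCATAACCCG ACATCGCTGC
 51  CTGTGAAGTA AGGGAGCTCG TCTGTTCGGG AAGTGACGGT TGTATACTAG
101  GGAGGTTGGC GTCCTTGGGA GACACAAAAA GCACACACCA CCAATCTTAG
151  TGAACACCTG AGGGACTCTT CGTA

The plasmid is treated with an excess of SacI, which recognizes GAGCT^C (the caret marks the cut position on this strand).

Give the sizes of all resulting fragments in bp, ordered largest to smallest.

126, 48 bp

SacI sites (GAGCTC) start at positions 16, 64.
SacI cuts after base 5 of each site (before the last base), so after positions 20, 68.
Circular molecule, 2 cuts → 2 fragments:
  21–68 → 48 bp
  69–174 then 1–20 → 106 + 20 = 126 bp
Sorted largest to smallest: 126, 48 bp.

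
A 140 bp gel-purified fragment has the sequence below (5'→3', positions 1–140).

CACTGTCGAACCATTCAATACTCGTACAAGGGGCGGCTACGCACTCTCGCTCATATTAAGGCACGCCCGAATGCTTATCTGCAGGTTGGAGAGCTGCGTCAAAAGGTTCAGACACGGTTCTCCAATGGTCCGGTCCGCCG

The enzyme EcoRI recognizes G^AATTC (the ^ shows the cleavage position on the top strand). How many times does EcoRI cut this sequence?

0

No occurrence of GAATTC is present in the sequence.
EcoRI does not cut: 0 sites.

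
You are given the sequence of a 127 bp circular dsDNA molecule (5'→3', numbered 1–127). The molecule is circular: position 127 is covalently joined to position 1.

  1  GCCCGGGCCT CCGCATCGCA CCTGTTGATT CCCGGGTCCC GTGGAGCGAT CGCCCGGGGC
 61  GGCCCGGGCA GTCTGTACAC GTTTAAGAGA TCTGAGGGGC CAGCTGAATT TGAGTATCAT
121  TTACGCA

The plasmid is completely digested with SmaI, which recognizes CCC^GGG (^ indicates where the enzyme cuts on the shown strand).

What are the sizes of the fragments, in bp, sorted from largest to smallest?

SmaI sites (CCCGGG) start at positions 2, 31, 53, 63.
SmaI cuts after base 3 of each site, so after positions 4, 33, 55, 65.
Circular molecule, 4 cuts → 4 fragments:
  5–33 → 29 bp
  34–55 → 22 bp
  56–65 → 10 bp
  66–127 then 1–4 → 62 + 4 = 66 bp
Sorted largest to smallest: 66, 29, 22, 10 bp.

66, 29, 22, 10 bp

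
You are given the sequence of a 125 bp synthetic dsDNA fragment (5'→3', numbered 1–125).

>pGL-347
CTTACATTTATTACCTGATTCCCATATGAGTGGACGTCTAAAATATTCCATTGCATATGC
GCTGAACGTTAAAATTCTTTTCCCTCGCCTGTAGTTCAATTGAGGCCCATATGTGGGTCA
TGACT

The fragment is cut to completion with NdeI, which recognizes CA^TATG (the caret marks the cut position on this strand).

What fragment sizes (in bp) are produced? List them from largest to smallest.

NdeI sites (CATATG) start at positions 23, 54, 108.
NdeI cuts after base 2 of each site, so after positions 24, 55, 109.
Linear molecule, 3 cuts → 4 fragments:
  1–24 → 24 bp
  25–55 → 31 bp
  56–109 → 54 bp
  110–125 → 16 bp
Sorted largest to smallest: 54, 31, 24, 16 bp.

54, 31, 24, 16 bp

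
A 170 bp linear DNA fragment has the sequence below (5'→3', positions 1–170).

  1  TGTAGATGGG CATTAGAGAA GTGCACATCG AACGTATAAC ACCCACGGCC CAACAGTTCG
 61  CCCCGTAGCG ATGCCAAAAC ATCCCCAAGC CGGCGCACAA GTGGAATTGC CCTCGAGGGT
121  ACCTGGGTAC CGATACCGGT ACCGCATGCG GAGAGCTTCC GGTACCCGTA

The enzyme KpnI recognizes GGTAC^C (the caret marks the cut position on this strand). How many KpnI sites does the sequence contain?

GGTACC occurs starting at positions 118, 126, 138, 161.
KpnI cuts at 4 sites.

4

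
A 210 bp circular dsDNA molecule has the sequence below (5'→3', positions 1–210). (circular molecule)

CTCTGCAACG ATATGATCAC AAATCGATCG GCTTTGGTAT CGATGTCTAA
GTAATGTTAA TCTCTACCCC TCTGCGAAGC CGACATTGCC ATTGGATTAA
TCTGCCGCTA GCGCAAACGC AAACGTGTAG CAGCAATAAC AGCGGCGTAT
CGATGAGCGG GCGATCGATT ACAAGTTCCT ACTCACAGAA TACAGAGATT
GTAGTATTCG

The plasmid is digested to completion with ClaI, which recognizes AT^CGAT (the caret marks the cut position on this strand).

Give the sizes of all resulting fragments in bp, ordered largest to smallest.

ClaI sites (ATCGAT) start at positions 23, 39, 149, 164.
ClaI cuts after base 2 of each site, so after positions 24, 40, 150, 165.
Circular molecule, 4 cuts → 4 fragments:
  25–40 → 16 bp
  41–150 → 110 bp
  151–165 → 15 bp
  166–210 then 1–24 → 45 + 24 = 69 bp
Sorted largest to smallest: 110, 69, 16, 15 bp.

110, 69, 16, 15 bp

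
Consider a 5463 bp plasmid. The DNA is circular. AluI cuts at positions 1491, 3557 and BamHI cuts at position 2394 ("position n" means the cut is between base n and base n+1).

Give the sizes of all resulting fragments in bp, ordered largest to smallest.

3397, 1163, 903 bp

Combined cut positions (sorted): 1491, 2394, 3557.
Circular molecule, 3 cuts → 3 fragments:
  2394 − 1491 = 903 bp
  3557 − 2394 = 1163 bp
  wrap: 5463 − 3557 + 1491 = 3397 bp
Sorted largest to smallest: 3397, 1163, 903 bp.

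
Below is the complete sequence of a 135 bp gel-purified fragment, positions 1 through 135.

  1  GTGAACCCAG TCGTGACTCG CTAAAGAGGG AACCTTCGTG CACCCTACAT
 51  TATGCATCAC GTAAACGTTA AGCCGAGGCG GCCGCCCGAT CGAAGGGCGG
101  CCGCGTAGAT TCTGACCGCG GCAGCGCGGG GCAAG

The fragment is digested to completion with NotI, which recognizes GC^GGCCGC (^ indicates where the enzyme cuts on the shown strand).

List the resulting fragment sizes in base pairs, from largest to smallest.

NotI sites (GCGGCCGC) start at positions 78, 97.
NotI cuts after base 2 of each site, so after positions 79, 98.
Linear molecule, 2 cuts → 3 fragments:
  1–79 → 79 bp
  80–98 → 19 bp
  99–135 → 37 bp
Sorted largest to smallest: 79, 37, 19 bp.

79, 37, 19 bp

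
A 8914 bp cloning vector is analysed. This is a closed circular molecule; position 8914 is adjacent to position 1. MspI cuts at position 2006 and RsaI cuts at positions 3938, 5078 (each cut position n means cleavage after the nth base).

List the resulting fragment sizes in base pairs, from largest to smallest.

Combined cut positions (sorted): 2006, 3938, 5078.
Circular molecule, 3 cuts → 3 fragments:
  3938 − 2006 = 1932 bp
  5078 − 3938 = 1140 bp
  wrap: 8914 − 5078 + 2006 = 5842 bp
Sorted largest to smallest: 5842, 1932, 1140 bp.

5842, 1932, 1140 bp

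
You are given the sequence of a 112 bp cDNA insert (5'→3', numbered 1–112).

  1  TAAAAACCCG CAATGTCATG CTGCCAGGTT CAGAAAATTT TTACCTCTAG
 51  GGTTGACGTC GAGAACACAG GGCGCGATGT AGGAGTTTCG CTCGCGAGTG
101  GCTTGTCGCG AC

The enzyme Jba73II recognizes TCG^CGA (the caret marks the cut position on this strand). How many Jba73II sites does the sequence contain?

2

TCGCGA occurs starting at positions 92, 106.
Jba73II cuts at 2 sites.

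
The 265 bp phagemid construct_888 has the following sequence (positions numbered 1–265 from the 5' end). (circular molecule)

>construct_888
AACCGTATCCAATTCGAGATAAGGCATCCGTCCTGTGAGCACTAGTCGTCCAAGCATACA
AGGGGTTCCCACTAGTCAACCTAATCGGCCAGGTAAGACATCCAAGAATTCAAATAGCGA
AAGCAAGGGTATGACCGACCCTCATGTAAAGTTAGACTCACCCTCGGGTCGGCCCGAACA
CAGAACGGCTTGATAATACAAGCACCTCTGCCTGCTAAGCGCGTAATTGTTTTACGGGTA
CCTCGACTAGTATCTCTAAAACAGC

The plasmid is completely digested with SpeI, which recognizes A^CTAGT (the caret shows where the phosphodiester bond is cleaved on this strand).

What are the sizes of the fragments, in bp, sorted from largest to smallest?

175, 60, 30 bp

SpeI sites (ACTAGT) start at positions 41, 71, 246.
SpeI cuts after the first base of each site, so after positions 41, 71, 246.
Circular molecule, 3 cuts → 3 fragments:
  42–71 → 30 bp
  72–246 → 175 bp
  247–265 then 1–41 → 19 + 41 = 60 bp
Sorted largest to smallest: 175, 60, 30 bp.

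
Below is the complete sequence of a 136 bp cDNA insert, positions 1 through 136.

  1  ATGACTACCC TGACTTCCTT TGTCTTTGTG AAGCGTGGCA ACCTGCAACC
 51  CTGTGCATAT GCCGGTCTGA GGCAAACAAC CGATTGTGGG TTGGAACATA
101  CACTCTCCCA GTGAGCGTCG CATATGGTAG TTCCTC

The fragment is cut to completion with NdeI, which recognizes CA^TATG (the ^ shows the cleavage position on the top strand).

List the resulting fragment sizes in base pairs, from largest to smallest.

65, 57, 14 bp

NdeI sites (CATATG) start at positions 56, 121.
NdeI cuts after base 2 of each site, so after positions 57, 122.
Linear molecule, 2 cuts → 3 fragments:
  1–57 → 57 bp
  58–122 → 65 bp
  123–136 → 14 bp
Sorted largest to smallest: 65, 57, 14 bp.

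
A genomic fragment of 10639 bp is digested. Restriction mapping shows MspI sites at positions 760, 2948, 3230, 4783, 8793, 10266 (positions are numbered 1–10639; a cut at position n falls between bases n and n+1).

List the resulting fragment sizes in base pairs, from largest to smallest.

4010, 2188, 1553, 1473, 760, 373, 282 bp

Linear molecule, 6 cuts → 7 fragments:
  760 − 0 = 760 bp
  2948 − 760 = 2188 bp
  3230 − 2948 = 282 bp
  4783 − 3230 = 1553 bp
  8793 − 4783 = 4010 bp
  10266 − 8793 = 1473 bp
  10639 − 10266 = 373 bp
Sorted largest to smallest: 4010, 2188, 1553, 1473, 760, 373, 282 bp.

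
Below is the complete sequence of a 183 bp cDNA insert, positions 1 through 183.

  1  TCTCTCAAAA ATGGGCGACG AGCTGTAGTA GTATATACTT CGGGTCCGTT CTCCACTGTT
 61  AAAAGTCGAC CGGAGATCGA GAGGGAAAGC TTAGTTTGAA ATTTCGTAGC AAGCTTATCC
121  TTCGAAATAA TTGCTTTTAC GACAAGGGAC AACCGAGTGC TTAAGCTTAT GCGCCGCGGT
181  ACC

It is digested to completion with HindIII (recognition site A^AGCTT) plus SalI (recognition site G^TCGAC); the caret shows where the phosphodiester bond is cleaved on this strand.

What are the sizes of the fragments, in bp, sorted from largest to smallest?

HindIII sites (AAGCTT) start at positions 87, 111, 163.
HindIII cuts after the first base of each site, so after positions 87, 111, 163.
The SalI site (GTCGAC) starts at position 65.
SalI cuts after the first base of each site, so after position 65.
Combined cut positions: 65, 87, 111, 163.
Linear molecule, 4 cuts → 5 fragments:
  1–65 → 65 bp
  66–87 → 22 bp
  88–111 → 24 bp
  112–163 → 52 bp
  164–183 → 20 bp
Sorted largest to smallest: 65, 52, 24, 22, 20 bp.

65, 52, 24, 22, 20 bp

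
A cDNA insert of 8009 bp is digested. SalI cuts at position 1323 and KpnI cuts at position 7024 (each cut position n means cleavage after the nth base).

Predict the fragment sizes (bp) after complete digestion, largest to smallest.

5701, 1323, 985 bp

Combined cut positions (sorted): 1323, 7024.
Linear molecule, 2 cuts → 3 fragments:
  1323 − 0 = 1323 bp
  7024 − 1323 = 5701 bp
  8009 − 7024 = 985 bp
Sorted largest to smallest: 5701, 1323, 985 bp.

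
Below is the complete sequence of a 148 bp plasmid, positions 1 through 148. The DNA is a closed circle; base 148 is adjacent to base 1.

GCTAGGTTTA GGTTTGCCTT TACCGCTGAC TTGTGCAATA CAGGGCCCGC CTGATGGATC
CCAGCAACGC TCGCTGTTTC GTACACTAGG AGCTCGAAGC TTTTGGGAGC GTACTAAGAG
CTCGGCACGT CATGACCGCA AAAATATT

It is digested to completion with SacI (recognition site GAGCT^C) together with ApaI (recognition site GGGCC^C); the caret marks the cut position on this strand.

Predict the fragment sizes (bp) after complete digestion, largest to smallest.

SacI sites (GAGCTC) start at positions 90, 118.
SacI cuts after base 5 of each site (before the last base), so after positions 94, 122.
The ApaI site (GGGCCC) starts at position 43.
ApaI cuts after base 5 of each site (before the last base), so after position 47.
Combined cut positions: 47, 94, 122.
Circular molecule, 3 cuts → 3 fragments:
  48–94 → 47 bp
  95–122 → 28 bp
  123–148 then 1–47 → 26 + 47 = 73 bp
Sorted largest to smallest: 73, 47, 28 bp.

73, 47, 28 bp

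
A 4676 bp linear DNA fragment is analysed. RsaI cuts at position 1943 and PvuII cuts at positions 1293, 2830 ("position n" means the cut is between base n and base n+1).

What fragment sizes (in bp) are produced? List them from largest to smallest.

Combined cut positions (sorted): 1293, 1943, 2830.
Linear molecule, 3 cuts → 4 fragments:
  1293 − 0 = 1293 bp
  1943 − 1293 = 650 bp
  2830 − 1943 = 887 bp
  4676 − 2830 = 1846 bp
Sorted largest to smallest: 1846, 1293, 887, 650 bp.

1846, 1293, 887, 650 bp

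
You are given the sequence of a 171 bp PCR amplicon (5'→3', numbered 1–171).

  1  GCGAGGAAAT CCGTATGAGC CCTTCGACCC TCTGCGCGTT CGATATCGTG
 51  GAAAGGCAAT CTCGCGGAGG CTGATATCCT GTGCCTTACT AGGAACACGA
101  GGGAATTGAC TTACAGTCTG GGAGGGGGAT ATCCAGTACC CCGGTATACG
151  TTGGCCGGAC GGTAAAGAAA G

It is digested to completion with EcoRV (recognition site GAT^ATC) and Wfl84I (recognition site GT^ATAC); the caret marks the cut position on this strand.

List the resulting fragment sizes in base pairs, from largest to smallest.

55, 44, 31, 26, 15 bp

EcoRV sites (GATATC) start at positions 42, 73, 128.
EcoRV cuts after base 3 of each site, so after positions 44, 75, 130.
The Wfl84I site (GTATAC) starts at position 144.
Wfl84I cuts after base 2 of each site, so after position 145.
Combined cut positions: 44, 75, 130, 145.
Linear molecule, 4 cuts → 5 fragments:
  1–44 → 44 bp
  45–75 → 31 bp
  76–130 → 55 bp
  131–145 → 15 bp
  146–171 → 26 bp
Sorted largest to smallest: 55, 44, 31, 26, 15 bp.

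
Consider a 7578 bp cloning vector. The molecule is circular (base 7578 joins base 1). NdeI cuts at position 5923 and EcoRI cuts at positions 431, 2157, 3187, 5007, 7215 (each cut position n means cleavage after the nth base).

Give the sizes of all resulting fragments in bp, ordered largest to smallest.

Combined cut positions (sorted): 431, 2157, 3187, 5007, 5923, 7215.
Circular molecule, 6 cuts → 6 fragments:
  2157 − 431 = 1726 bp
  3187 − 2157 = 1030 bp
  5007 − 3187 = 1820 bp
  5923 − 5007 = 916 bp
  7215 − 5923 = 1292 bp
  wrap: 7578 − 7215 + 431 = 794 bp
Sorted largest to smallest: 1820, 1726, 1292, 1030, 916, 794 bp.

1820, 1726, 1292, 1030, 916, 794 bp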